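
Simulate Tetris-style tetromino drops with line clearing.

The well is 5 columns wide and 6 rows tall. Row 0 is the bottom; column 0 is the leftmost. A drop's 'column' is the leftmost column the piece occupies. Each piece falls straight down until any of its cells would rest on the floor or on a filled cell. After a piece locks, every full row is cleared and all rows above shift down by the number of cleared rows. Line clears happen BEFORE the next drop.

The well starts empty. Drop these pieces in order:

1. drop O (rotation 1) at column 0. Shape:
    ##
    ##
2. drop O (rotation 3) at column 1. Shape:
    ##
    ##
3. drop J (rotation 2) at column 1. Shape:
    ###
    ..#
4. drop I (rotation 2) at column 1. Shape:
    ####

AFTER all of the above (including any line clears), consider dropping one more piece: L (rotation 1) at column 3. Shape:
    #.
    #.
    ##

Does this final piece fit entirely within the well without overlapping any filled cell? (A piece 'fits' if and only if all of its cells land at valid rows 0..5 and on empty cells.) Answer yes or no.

Drop 1: O rot1 at col 0 lands with bottom-row=0; cleared 0 line(s) (total 0); column heights now [2 2 0 0 0], max=2
Drop 2: O rot3 at col 1 lands with bottom-row=2; cleared 0 line(s) (total 0); column heights now [2 4 4 0 0], max=4
Drop 3: J rot2 at col 1 lands with bottom-row=3; cleared 0 line(s) (total 0); column heights now [2 5 5 5 0], max=5
Drop 4: I rot2 at col 1 lands with bottom-row=5; cleared 0 line(s) (total 0); column heights now [2 6 6 6 6], max=6
Test piece L rot1 at col 3 (width 2): heights before test = [2 6 6 6 6]; fits = False

Answer: no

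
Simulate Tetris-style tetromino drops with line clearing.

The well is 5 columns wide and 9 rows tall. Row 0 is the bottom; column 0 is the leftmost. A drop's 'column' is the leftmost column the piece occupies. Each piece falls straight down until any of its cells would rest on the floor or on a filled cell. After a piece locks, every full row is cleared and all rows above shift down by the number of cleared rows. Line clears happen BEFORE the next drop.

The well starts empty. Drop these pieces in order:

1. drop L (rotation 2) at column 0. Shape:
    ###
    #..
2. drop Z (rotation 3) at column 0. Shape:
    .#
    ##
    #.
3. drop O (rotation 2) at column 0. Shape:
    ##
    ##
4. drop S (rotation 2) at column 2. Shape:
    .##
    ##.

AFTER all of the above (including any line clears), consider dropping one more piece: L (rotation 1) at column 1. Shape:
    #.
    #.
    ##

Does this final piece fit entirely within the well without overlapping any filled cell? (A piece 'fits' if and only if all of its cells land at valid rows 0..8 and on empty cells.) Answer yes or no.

Drop 1: L rot2 at col 0 lands with bottom-row=0; cleared 0 line(s) (total 0); column heights now [2 2 2 0 0], max=2
Drop 2: Z rot3 at col 0 lands with bottom-row=2; cleared 0 line(s) (total 0); column heights now [4 5 2 0 0], max=5
Drop 3: O rot2 at col 0 lands with bottom-row=5; cleared 0 line(s) (total 0); column heights now [7 7 2 0 0], max=7
Drop 4: S rot2 at col 2 lands with bottom-row=2; cleared 0 line(s) (total 0); column heights now [7 7 3 4 4], max=7
Test piece L rot1 at col 1 (width 2): heights before test = [7 7 3 4 4]; fits = False

Answer: no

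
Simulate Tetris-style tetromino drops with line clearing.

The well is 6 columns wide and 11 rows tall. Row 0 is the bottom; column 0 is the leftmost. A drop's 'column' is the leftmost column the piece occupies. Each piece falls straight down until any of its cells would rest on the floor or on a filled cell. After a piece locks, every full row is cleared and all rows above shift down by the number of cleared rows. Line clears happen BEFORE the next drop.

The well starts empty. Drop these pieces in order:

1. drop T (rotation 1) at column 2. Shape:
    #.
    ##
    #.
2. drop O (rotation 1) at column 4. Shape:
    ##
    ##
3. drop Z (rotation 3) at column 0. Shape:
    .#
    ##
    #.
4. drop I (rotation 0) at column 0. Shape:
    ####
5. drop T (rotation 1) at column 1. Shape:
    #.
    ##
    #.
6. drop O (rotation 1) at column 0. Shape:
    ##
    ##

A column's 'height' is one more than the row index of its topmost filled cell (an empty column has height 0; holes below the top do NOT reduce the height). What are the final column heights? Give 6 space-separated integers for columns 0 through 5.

Answer: 8 8 5 3 1 1

Derivation:
Drop 1: T rot1 at col 2 lands with bottom-row=0; cleared 0 line(s) (total 0); column heights now [0 0 3 2 0 0], max=3
Drop 2: O rot1 at col 4 lands with bottom-row=0; cleared 0 line(s) (total 0); column heights now [0 0 3 2 2 2], max=3
Drop 3: Z rot3 at col 0 lands with bottom-row=0; cleared 1 line(s) (total 1); column heights now [1 2 2 0 1 1], max=2
Drop 4: I rot0 at col 0 lands with bottom-row=2; cleared 0 line(s) (total 1); column heights now [3 3 3 3 1 1], max=3
Drop 5: T rot1 at col 1 lands with bottom-row=3; cleared 0 line(s) (total 1); column heights now [3 6 5 3 1 1], max=6
Drop 6: O rot1 at col 0 lands with bottom-row=6; cleared 0 line(s) (total 1); column heights now [8 8 5 3 1 1], max=8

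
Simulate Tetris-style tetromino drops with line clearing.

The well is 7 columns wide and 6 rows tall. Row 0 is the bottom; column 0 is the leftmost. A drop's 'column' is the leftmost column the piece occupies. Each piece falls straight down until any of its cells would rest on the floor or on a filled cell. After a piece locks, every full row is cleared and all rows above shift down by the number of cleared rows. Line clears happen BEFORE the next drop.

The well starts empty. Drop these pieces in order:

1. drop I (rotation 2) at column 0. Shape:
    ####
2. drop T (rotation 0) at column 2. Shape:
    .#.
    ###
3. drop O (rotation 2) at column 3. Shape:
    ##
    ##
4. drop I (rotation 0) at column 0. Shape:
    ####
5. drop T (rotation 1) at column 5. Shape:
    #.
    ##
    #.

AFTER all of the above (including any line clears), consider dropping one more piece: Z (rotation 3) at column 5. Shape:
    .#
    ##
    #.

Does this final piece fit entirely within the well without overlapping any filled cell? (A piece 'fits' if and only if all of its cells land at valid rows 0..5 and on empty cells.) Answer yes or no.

Drop 1: I rot2 at col 0 lands with bottom-row=0; cleared 0 line(s) (total 0); column heights now [1 1 1 1 0 0 0], max=1
Drop 2: T rot0 at col 2 lands with bottom-row=1; cleared 0 line(s) (total 0); column heights now [1 1 2 3 2 0 0], max=3
Drop 3: O rot2 at col 3 lands with bottom-row=3; cleared 0 line(s) (total 0); column heights now [1 1 2 5 5 0 0], max=5
Drop 4: I rot0 at col 0 lands with bottom-row=5; cleared 0 line(s) (total 0); column heights now [6 6 6 6 5 0 0], max=6
Drop 5: T rot1 at col 5 lands with bottom-row=0; cleared 0 line(s) (total 0); column heights now [6 6 6 6 5 3 2], max=6
Test piece Z rot3 at col 5 (width 2): heights before test = [6 6 6 6 5 3 2]; fits = True

Answer: yes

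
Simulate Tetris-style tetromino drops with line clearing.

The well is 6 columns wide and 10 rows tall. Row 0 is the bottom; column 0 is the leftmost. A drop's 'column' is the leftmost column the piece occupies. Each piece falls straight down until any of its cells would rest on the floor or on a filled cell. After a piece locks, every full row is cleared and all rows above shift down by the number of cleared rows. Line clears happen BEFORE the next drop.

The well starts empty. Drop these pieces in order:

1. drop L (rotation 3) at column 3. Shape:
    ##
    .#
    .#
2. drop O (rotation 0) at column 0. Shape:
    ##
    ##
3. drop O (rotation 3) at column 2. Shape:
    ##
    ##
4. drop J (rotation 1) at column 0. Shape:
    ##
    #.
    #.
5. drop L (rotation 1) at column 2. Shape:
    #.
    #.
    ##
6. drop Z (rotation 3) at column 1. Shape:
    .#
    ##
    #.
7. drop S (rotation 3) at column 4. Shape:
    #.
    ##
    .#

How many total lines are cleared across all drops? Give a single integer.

Drop 1: L rot3 at col 3 lands with bottom-row=0; cleared 0 line(s) (total 0); column heights now [0 0 0 3 3 0], max=3
Drop 2: O rot0 at col 0 lands with bottom-row=0; cleared 0 line(s) (total 0); column heights now [2 2 0 3 3 0], max=3
Drop 3: O rot3 at col 2 lands with bottom-row=3; cleared 0 line(s) (total 0); column heights now [2 2 5 5 3 0], max=5
Drop 4: J rot1 at col 0 lands with bottom-row=2; cleared 0 line(s) (total 0); column heights now [5 5 5 5 3 0], max=5
Drop 5: L rot1 at col 2 lands with bottom-row=5; cleared 0 line(s) (total 0); column heights now [5 5 8 6 3 0], max=8
Drop 6: Z rot3 at col 1 lands with bottom-row=7; cleared 0 line(s) (total 0); column heights now [5 9 10 6 3 0], max=10
Drop 7: S rot3 at col 4 lands with bottom-row=2; cleared 0 line(s) (total 0); column heights now [5 9 10 6 5 4], max=10

Answer: 0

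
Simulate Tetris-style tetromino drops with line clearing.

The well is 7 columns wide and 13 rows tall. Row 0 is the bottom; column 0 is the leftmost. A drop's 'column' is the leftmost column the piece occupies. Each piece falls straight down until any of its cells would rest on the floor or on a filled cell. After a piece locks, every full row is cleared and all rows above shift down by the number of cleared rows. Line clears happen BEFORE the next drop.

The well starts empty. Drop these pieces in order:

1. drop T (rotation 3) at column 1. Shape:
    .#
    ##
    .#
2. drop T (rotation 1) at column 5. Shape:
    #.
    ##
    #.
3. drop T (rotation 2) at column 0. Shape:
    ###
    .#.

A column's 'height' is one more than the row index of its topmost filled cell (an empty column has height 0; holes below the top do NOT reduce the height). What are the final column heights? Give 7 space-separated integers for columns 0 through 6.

Answer: 4 4 4 0 0 3 2

Derivation:
Drop 1: T rot3 at col 1 lands with bottom-row=0; cleared 0 line(s) (total 0); column heights now [0 2 3 0 0 0 0], max=3
Drop 2: T rot1 at col 5 lands with bottom-row=0; cleared 0 line(s) (total 0); column heights now [0 2 3 0 0 3 2], max=3
Drop 3: T rot2 at col 0 lands with bottom-row=2; cleared 0 line(s) (total 0); column heights now [4 4 4 0 0 3 2], max=4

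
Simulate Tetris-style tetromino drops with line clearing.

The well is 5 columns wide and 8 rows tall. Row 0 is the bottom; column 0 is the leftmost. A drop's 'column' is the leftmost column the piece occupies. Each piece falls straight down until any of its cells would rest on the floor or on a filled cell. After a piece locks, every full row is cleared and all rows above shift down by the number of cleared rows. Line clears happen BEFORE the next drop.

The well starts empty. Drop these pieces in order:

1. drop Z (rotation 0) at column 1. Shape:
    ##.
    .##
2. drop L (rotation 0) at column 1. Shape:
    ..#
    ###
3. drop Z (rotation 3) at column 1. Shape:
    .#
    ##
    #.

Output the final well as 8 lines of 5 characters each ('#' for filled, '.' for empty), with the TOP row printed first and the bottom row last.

Answer: .....
.....
..#..
.##..
.#.#.
.###.
.##..
..##.

Derivation:
Drop 1: Z rot0 at col 1 lands with bottom-row=0; cleared 0 line(s) (total 0); column heights now [0 2 2 1 0], max=2
Drop 2: L rot0 at col 1 lands with bottom-row=2; cleared 0 line(s) (total 0); column heights now [0 3 3 4 0], max=4
Drop 3: Z rot3 at col 1 lands with bottom-row=3; cleared 0 line(s) (total 0); column heights now [0 5 6 4 0], max=6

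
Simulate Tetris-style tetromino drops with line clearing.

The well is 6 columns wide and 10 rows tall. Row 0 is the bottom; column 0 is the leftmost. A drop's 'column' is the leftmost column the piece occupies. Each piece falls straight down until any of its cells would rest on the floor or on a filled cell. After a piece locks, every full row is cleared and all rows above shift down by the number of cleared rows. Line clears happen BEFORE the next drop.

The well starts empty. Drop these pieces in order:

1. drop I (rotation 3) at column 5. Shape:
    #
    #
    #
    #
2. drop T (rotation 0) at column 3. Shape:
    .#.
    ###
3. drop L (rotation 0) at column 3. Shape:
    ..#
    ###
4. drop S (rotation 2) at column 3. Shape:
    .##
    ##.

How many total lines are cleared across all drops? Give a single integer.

Answer: 0

Derivation:
Drop 1: I rot3 at col 5 lands with bottom-row=0; cleared 0 line(s) (total 0); column heights now [0 0 0 0 0 4], max=4
Drop 2: T rot0 at col 3 lands with bottom-row=4; cleared 0 line(s) (total 0); column heights now [0 0 0 5 6 5], max=6
Drop 3: L rot0 at col 3 lands with bottom-row=6; cleared 0 line(s) (total 0); column heights now [0 0 0 7 7 8], max=8
Drop 4: S rot2 at col 3 lands with bottom-row=7; cleared 0 line(s) (total 0); column heights now [0 0 0 8 9 9], max=9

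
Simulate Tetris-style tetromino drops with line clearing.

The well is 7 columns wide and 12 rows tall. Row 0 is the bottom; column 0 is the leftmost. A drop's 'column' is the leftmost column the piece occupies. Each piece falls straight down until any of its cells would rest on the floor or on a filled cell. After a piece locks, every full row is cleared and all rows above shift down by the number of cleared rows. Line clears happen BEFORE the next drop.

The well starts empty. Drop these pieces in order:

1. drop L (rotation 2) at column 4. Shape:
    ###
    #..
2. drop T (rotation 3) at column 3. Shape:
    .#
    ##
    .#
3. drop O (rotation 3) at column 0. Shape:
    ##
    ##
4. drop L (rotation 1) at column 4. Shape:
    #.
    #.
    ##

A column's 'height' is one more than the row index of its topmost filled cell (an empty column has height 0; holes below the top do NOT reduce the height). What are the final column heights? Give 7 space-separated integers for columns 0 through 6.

Drop 1: L rot2 at col 4 lands with bottom-row=0; cleared 0 line(s) (total 0); column heights now [0 0 0 0 2 2 2], max=2
Drop 2: T rot3 at col 3 lands with bottom-row=2; cleared 0 line(s) (total 0); column heights now [0 0 0 4 5 2 2], max=5
Drop 3: O rot3 at col 0 lands with bottom-row=0; cleared 0 line(s) (total 0); column heights now [2 2 0 4 5 2 2], max=5
Drop 4: L rot1 at col 4 lands with bottom-row=5; cleared 0 line(s) (total 0); column heights now [2 2 0 4 8 6 2], max=8

Answer: 2 2 0 4 8 6 2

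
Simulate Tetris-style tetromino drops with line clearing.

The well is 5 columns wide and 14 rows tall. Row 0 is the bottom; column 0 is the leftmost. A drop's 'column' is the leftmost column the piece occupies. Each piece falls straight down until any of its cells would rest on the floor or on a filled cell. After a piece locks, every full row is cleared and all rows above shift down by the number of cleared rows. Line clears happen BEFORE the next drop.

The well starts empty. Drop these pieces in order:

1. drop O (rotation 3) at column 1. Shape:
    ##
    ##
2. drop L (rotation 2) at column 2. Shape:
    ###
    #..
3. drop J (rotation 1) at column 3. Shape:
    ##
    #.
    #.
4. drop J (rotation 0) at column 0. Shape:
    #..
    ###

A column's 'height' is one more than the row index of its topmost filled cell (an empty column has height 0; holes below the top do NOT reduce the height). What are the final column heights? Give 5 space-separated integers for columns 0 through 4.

Answer: 6 5 5 7 7

Derivation:
Drop 1: O rot3 at col 1 lands with bottom-row=0; cleared 0 line(s) (total 0); column heights now [0 2 2 0 0], max=2
Drop 2: L rot2 at col 2 lands with bottom-row=2; cleared 0 line(s) (total 0); column heights now [0 2 4 4 4], max=4
Drop 3: J rot1 at col 3 lands with bottom-row=4; cleared 0 line(s) (total 0); column heights now [0 2 4 7 7], max=7
Drop 4: J rot0 at col 0 lands with bottom-row=4; cleared 0 line(s) (total 0); column heights now [6 5 5 7 7], max=7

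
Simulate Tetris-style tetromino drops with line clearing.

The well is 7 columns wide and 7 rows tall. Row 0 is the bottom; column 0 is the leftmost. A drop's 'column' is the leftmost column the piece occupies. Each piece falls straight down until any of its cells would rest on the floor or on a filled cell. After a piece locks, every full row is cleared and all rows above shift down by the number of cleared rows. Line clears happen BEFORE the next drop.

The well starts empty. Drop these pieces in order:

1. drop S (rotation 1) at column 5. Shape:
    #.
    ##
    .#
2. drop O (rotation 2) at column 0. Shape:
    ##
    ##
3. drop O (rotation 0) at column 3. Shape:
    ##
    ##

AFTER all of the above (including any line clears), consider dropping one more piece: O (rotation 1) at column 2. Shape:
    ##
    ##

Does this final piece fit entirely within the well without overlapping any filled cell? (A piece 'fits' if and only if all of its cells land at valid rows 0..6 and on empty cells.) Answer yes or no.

Answer: yes

Derivation:
Drop 1: S rot1 at col 5 lands with bottom-row=0; cleared 0 line(s) (total 0); column heights now [0 0 0 0 0 3 2], max=3
Drop 2: O rot2 at col 0 lands with bottom-row=0; cleared 0 line(s) (total 0); column heights now [2 2 0 0 0 3 2], max=3
Drop 3: O rot0 at col 3 lands with bottom-row=0; cleared 0 line(s) (total 0); column heights now [2 2 0 2 2 3 2], max=3
Test piece O rot1 at col 2 (width 2): heights before test = [2 2 0 2 2 3 2]; fits = True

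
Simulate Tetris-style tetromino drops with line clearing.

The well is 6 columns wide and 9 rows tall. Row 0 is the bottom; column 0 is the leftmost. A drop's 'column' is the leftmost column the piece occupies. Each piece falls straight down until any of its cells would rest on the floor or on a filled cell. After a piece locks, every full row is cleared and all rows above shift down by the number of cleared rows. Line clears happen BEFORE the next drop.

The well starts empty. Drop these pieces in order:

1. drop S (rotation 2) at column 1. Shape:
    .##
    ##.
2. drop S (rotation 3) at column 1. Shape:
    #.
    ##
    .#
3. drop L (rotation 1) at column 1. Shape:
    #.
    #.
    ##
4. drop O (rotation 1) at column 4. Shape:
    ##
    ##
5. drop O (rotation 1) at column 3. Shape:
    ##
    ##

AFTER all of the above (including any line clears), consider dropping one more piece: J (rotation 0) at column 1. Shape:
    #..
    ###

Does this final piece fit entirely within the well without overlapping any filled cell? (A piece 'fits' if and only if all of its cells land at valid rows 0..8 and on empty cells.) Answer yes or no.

Drop 1: S rot2 at col 1 lands with bottom-row=0; cleared 0 line(s) (total 0); column heights now [0 1 2 2 0 0], max=2
Drop 2: S rot3 at col 1 lands with bottom-row=2; cleared 0 line(s) (total 0); column heights now [0 5 4 2 0 0], max=5
Drop 3: L rot1 at col 1 lands with bottom-row=5; cleared 0 line(s) (total 0); column heights now [0 8 6 2 0 0], max=8
Drop 4: O rot1 at col 4 lands with bottom-row=0; cleared 0 line(s) (total 0); column heights now [0 8 6 2 2 2], max=8
Drop 5: O rot1 at col 3 lands with bottom-row=2; cleared 0 line(s) (total 0); column heights now [0 8 6 4 4 2], max=8
Test piece J rot0 at col 1 (width 3): heights before test = [0 8 6 4 4 2]; fits = False

Answer: no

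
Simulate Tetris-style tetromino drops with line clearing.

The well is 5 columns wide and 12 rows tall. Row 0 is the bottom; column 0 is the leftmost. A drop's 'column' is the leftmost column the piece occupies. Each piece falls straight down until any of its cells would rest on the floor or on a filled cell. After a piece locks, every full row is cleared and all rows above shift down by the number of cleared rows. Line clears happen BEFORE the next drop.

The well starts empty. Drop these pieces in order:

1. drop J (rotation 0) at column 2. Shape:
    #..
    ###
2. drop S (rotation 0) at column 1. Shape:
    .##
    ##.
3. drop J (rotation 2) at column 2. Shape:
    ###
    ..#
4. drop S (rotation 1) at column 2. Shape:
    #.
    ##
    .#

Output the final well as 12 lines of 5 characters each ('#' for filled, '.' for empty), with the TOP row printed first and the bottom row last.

Answer: .....
.....
.....
.....
..#..
..##.
...#.
..###
..###
.##..
..#..
..###

Derivation:
Drop 1: J rot0 at col 2 lands with bottom-row=0; cleared 0 line(s) (total 0); column heights now [0 0 2 1 1], max=2
Drop 2: S rot0 at col 1 lands with bottom-row=2; cleared 0 line(s) (total 0); column heights now [0 3 4 4 1], max=4
Drop 3: J rot2 at col 2 lands with bottom-row=3; cleared 0 line(s) (total 0); column heights now [0 3 5 5 5], max=5
Drop 4: S rot1 at col 2 lands with bottom-row=5; cleared 0 line(s) (total 0); column heights now [0 3 8 7 5], max=8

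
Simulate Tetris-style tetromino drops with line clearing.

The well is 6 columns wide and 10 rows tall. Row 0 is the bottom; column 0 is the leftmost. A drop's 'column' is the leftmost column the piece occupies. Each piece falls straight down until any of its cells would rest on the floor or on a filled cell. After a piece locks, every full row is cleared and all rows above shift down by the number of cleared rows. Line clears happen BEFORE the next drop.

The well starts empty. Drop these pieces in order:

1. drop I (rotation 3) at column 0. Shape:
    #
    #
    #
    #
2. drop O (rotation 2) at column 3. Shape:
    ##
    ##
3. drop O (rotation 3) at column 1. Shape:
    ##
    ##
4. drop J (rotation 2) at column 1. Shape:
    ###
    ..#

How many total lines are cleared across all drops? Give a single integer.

Answer: 0

Derivation:
Drop 1: I rot3 at col 0 lands with bottom-row=0; cleared 0 line(s) (total 0); column heights now [4 0 0 0 0 0], max=4
Drop 2: O rot2 at col 3 lands with bottom-row=0; cleared 0 line(s) (total 0); column heights now [4 0 0 2 2 0], max=4
Drop 3: O rot3 at col 1 lands with bottom-row=0; cleared 0 line(s) (total 0); column heights now [4 2 2 2 2 0], max=4
Drop 4: J rot2 at col 1 lands with bottom-row=2; cleared 0 line(s) (total 0); column heights now [4 4 4 4 2 0], max=4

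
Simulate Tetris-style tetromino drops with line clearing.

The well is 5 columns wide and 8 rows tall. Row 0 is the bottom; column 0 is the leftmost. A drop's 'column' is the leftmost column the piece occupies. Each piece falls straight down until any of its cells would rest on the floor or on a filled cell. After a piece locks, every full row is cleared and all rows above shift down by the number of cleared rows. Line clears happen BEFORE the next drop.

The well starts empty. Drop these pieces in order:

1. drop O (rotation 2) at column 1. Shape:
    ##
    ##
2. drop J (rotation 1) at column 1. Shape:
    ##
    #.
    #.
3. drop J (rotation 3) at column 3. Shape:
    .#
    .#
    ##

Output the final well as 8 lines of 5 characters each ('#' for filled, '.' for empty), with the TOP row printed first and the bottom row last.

Answer: .....
.....
.....
.##..
.#...
.#..#
.##.#
.####

Derivation:
Drop 1: O rot2 at col 1 lands with bottom-row=0; cleared 0 line(s) (total 0); column heights now [0 2 2 0 0], max=2
Drop 2: J rot1 at col 1 lands with bottom-row=2; cleared 0 line(s) (total 0); column heights now [0 5 5 0 0], max=5
Drop 3: J rot3 at col 3 lands with bottom-row=0; cleared 0 line(s) (total 0); column heights now [0 5 5 1 3], max=5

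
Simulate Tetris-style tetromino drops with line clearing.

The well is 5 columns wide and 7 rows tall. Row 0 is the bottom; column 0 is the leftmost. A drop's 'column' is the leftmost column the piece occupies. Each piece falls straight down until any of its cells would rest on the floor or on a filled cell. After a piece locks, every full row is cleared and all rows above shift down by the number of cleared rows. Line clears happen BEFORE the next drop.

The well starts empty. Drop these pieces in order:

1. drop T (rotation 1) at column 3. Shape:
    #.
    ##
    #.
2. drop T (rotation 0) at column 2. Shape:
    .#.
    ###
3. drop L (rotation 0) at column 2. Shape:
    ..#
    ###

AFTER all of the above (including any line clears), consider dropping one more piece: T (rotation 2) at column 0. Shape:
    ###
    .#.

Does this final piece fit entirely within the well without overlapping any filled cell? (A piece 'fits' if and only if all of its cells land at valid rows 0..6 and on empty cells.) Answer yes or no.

Answer: yes

Derivation:
Drop 1: T rot1 at col 3 lands with bottom-row=0; cleared 0 line(s) (total 0); column heights now [0 0 0 3 2], max=3
Drop 2: T rot0 at col 2 lands with bottom-row=3; cleared 0 line(s) (total 0); column heights now [0 0 4 5 4], max=5
Drop 3: L rot0 at col 2 lands with bottom-row=5; cleared 0 line(s) (total 0); column heights now [0 0 6 6 7], max=7
Test piece T rot2 at col 0 (width 3): heights before test = [0 0 6 6 7]; fits = True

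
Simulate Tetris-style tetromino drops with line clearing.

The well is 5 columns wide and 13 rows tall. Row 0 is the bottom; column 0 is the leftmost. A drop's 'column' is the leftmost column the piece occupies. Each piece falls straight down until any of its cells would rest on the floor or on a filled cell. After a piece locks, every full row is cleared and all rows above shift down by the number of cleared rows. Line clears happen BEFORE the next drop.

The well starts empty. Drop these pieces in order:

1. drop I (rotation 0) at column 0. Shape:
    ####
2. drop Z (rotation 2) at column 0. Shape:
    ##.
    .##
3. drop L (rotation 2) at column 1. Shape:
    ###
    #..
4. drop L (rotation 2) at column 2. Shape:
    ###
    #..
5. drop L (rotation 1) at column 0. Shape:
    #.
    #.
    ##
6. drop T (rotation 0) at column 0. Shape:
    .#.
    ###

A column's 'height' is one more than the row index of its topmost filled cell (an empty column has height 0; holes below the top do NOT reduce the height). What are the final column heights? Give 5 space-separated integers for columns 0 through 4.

Answer: 9 10 9 7 7

Derivation:
Drop 1: I rot0 at col 0 lands with bottom-row=0; cleared 0 line(s) (total 0); column heights now [1 1 1 1 0], max=1
Drop 2: Z rot2 at col 0 lands with bottom-row=1; cleared 0 line(s) (total 0); column heights now [3 3 2 1 0], max=3
Drop 3: L rot2 at col 1 lands with bottom-row=3; cleared 0 line(s) (total 0); column heights now [3 5 5 5 0], max=5
Drop 4: L rot2 at col 2 lands with bottom-row=5; cleared 0 line(s) (total 0); column heights now [3 5 7 7 7], max=7
Drop 5: L rot1 at col 0 lands with bottom-row=5; cleared 0 line(s) (total 0); column heights now [8 6 7 7 7], max=8
Drop 6: T rot0 at col 0 lands with bottom-row=8; cleared 0 line(s) (total 0); column heights now [9 10 9 7 7], max=10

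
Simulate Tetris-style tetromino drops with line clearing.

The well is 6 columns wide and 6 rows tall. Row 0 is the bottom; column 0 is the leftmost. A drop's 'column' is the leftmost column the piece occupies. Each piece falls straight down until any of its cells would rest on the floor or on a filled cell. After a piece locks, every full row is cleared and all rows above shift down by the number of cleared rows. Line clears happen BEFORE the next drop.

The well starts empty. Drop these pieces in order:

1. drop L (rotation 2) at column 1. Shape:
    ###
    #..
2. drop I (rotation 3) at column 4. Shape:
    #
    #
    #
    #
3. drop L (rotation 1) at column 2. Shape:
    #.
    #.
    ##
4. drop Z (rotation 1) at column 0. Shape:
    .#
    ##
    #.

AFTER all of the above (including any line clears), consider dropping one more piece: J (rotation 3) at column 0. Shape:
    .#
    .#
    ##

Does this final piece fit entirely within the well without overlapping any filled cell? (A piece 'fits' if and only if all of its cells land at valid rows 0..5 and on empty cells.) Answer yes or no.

Drop 1: L rot2 at col 1 lands with bottom-row=0; cleared 0 line(s) (total 0); column heights now [0 2 2 2 0 0], max=2
Drop 2: I rot3 at col 4 lands with bottom-row=0; cleared 0 line(s) (total 0); column heights now [0 2 2 2 4 0], max=4
Drop 3: L rot1 at col 2 lands with bottom-row=2; cleared 0 line(s) (total 0); column heights now [0 2 5 3 4 0], max=5
Drop 4: Z rot1 at col 0 lands with bottom-row=1; cleared 0 line(s) (total 0); column heights now [3 4 5 3 4 0], max=5
Test piece J rot3 at col 0 (width 2): heights before test = [3 4 5 3 4 0]; fits = False

Answer: no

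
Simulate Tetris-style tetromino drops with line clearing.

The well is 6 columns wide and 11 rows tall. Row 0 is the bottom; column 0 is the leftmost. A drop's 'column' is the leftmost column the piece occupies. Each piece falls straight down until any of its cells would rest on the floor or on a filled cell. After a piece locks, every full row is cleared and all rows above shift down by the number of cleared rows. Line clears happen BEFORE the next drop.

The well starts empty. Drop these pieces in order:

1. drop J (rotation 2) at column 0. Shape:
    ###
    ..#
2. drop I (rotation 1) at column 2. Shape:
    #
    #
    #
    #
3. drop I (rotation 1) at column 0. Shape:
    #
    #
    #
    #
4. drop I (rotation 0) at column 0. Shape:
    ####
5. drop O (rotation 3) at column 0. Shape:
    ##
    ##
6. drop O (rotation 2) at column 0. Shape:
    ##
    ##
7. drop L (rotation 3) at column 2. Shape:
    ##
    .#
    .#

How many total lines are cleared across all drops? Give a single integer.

Answer: 0

Derivation:
Drop 1: J rot2 at col 0 lands with bottom-row=0; cleared 0 line(s) (total 0); column heights now [2 2 2 0 0 0], max=2
Drop 2: I rot1 at col 2 lands with bottom-row=2; cleared 0 line(s) (total 0); column heights now [2 2 6 0 0 0], max=6
Drop 3: I rot1 at col 0 lands with bottom-row=2; cleared 0 line(s) (total 0); column heights now [6 2 6 0 0 0], max=6
Drop 4: I rot0 at col 0 lands with bottom-row=6; cleared 0 line(s) (total 0); column heights now [7 7 7 7 0 0], max=7
Drop 5: O rot3 at col 0 lands with bottom-row=7; cleared 0 line(s) (total 0); column heights now [9 9 7 7 0 0], max=9
Drop 6: O rot2 at col 0 lands with bottom-row=9; cleared 0 line(s) (total 0); column heights now [11 11 7 7 0 0], max=11
Drop 7: L rot3 at col 2 lands with bottom-row=7; cleared 0 line(s) (total 0); column heights now [11 11 10 10 0 0], max=11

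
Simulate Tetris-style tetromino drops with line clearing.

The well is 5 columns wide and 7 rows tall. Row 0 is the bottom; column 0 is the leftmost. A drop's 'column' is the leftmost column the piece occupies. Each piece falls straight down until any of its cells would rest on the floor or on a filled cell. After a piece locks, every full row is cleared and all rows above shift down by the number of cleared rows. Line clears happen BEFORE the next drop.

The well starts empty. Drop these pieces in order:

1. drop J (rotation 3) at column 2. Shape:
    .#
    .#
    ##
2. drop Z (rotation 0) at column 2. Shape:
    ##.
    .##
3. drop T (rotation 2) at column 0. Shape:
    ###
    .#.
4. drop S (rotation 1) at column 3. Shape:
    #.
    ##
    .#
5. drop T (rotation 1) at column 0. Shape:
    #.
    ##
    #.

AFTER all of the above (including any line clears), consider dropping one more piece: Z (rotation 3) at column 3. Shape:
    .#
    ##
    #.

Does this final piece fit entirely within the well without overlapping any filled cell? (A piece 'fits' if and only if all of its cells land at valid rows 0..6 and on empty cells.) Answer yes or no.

Drop 1: J rot3 at col 2 lands with bottom-row=0; cleared 0 line(s) (total 0); column heights now [0 0 1 3 0], max=3
Drop 2: Z rot0 at col 2 lands with bottom-row=3; cleared 0 line(s) (total 0); column heights now [0 0 5 5 4], max=5
Drop 3: T rot2 at col 0 lands with bottom-row=4; cleared 0 line(s) (total 0); column heights now [6 6 6 5 4], max=6
Drop 4: S rot1 at col 3 lands with bottom-row=4; cleared 1 line(s) (total 1); column heights now [0 5 5 6 5], max=6
Drop 5: T rot1 at col 0 lands with bottom-row=4; cleared 1 line(s) (total 2); column heights now [6 5 1 5 4], max=6
Test piece Z rot3 at col 3 (width 2): heights before test = [6 5 1 5 4]; fits = False

Answer: no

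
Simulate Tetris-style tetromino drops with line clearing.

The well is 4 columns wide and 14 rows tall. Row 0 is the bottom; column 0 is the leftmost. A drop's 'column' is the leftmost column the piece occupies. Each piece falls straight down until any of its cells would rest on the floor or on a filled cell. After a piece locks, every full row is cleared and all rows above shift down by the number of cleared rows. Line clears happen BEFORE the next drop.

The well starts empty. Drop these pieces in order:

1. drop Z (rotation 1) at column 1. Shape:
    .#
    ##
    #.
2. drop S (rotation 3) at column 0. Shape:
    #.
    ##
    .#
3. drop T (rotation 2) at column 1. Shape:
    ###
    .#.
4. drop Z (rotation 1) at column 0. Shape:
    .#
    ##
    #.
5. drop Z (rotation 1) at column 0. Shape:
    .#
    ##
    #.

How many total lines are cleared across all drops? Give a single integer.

Answer: 1

Derivation:
Drop 1: Z rot1 at col 1 lands with bottom-row=0; cleared 0 line(s) (total 0); column heights now [0 2 3 0], max=3
Drop 2: S rot3 at col 0 lands with bottom-row=2; cleared 0 line(s) (total 0); column heights now [5 4 3 0], max=5
Drop 3: T rot2 at col 1 lands with bottom-row=3; cleared 1 line(s) (total 1); column heights now [4 4 4 0], max=4
Drop 4: Z rot1 at col 0 lands with bottom-row=4; cleared 0 line(s) (total 1); column heights now [6 7 4 0], max=7
Drop 5: Z rot1 at col 0 lands with bottom-row=6; cleared 0 line(s) (total 1); column heights now [8 9 4 0], max=9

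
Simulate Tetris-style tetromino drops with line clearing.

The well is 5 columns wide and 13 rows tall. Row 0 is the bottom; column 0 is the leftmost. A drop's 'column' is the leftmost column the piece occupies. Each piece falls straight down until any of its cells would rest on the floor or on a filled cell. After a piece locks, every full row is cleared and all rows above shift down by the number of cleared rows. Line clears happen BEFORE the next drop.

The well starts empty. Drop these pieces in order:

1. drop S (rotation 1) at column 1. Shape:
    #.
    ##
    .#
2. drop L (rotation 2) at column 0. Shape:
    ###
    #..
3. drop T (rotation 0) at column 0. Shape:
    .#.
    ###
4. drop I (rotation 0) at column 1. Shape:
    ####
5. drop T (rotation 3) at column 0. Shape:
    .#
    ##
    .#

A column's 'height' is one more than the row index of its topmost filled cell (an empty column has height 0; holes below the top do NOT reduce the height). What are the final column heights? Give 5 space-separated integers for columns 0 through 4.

Answer: 9 10 7 7 7

Derivation:
Drop 1: S rot1 at col 1 lands with bottom-row=0; cleared 0 line(s) (total 0); column heights now [0 3 2 0 0], max=3
Drop 2: L rot2 at col 0 lands with bottom-row=2; cleared 0 line(s) (total 0); column heights now [4 4 4 0 0], max=4
Drop 3: T rot0 at col 0 lands with bottom-row=4; cleared 0 line(s) (total 0); column heights now [5 6 5 0 0], max=6
Drop 4: I rot0 at col 1 lands with bottom-row=6; cleared 0 line(s) (total 0); column heights now [5 7 7 7 7], max=7
Drop 5: T rot3 at col 0 lands with bottom-row=7; cleared 0 line(s) (total 0); column heights now [9 10 7 7 7], max=10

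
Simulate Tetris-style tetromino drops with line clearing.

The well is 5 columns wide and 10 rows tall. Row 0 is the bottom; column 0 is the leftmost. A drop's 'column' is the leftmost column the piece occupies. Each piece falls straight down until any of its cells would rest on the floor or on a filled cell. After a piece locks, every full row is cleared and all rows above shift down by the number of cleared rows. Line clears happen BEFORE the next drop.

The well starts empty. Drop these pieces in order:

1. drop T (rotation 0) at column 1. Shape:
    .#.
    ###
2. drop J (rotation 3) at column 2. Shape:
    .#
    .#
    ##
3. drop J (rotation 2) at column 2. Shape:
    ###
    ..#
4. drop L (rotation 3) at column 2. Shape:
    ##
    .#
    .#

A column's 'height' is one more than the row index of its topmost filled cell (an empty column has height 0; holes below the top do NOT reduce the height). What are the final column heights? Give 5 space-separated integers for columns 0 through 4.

Answer: 0 1 9 9 6

Derivation:
Drop 1: T rot0 at col 1 lands with bottom-row=0; cleared 0 line(s) (total 0); column heights now [0 1 2 1 0], max=2
Drop 2: J rot3 at col 2 lands with bottom-row=2; cleared 0 line(s) (total 0); column heights now [0 1 3 5 0], max=5
Drop 3: J rot2 at col 2 lands with bottom-row=4; cleared 0 line(s) (total 0); column heights now [0 1 6 6 6], max=6
Drop 4: L rot3 at col 2 lands with bottom-row=6; cleared 0 line(s) (total 0); column heights now [0 1 9 9 6], max=9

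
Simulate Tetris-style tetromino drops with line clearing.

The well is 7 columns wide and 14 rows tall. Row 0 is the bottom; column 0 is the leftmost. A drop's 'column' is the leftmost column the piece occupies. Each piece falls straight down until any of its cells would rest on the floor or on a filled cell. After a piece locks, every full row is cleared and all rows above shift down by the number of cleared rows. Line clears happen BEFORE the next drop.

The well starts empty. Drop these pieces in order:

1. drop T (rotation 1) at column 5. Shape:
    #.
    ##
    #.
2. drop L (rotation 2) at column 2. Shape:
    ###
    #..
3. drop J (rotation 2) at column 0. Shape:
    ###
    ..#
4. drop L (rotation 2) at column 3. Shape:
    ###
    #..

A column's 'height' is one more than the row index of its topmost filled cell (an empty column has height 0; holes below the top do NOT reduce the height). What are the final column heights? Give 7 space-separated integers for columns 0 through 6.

Answer: 4 4 4 4 4 4 2

Derivation:
Drop 1: T rot1 at col 5 lands with bottom-row=0; cleared 0 line(s) (total 0); column heights now [0 0 0 0 0 3 2], max=3
Drop 2: L rot2 at col 2 lands with bottom-row=0; cleared 0 line(s) (total 0); column heights now [0 0 2 2 2 3 2], max=3
Drop 3: J rot2 at col 0 lands with bottom-row=2; cleared 0 line(s) (total 0); column heights now [4 4 4 2 2 3 2], max=4
Drop 4: L rot2 at col 3 lands with bottom-row=2; cleared 0 line(s) (total 0); column heights now [4 4 4 4 4 4 2], max=4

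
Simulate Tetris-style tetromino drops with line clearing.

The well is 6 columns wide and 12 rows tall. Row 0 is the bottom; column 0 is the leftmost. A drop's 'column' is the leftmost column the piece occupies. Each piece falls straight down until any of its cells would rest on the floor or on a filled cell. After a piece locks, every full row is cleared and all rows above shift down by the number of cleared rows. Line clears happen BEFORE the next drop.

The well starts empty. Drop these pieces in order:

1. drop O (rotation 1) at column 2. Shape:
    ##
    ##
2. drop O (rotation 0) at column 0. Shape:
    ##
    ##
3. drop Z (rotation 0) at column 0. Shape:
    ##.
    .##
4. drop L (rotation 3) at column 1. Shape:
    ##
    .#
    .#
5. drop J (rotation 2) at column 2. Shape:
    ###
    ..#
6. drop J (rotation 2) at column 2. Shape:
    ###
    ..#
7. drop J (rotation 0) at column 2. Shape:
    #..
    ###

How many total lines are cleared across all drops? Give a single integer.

Answer: 0

Derivation:
Drop 1: O rot1 at col 2 lands with bottom-row=0; cleared 0 line(s) (total 0); column heights now [0 0 2 2 0 0], max=2
Drop 2: O rot0 at col 0 lands with bottom-row=0; cleared 0 line(s) (total 0); column heights now [2 2 2 2 0 0], max=2
Drop 3: Z rot0 at col 0 lands with bottom-row=2; cleared 0 line(s) (total 0); column heights now [4 4 3 2 0 0], max=4
Drop 4: L rot3 at col 1 lands with bottom-row=3; cleared 0 line(s) (total 0); column heights now [4 6 6 2 0 0], max=6
Drop 5: J rot2 at col 2 lands with bottom-row=5; cleared 0 line(s) (total 0); column heights now [4 6 7 7 7 0], max=7
Drop 6: J rot2 at col 2 lands with bottom-row=7; cleared 0 line(s) (total 0); column heights now [4 6 9 9 9 0], max=9
Drop 7: J rot0 at col 2 lands with bottom-row=9; cleared 0 line(s) (total 0); column heights now [4 6 11 10 10 0], max=11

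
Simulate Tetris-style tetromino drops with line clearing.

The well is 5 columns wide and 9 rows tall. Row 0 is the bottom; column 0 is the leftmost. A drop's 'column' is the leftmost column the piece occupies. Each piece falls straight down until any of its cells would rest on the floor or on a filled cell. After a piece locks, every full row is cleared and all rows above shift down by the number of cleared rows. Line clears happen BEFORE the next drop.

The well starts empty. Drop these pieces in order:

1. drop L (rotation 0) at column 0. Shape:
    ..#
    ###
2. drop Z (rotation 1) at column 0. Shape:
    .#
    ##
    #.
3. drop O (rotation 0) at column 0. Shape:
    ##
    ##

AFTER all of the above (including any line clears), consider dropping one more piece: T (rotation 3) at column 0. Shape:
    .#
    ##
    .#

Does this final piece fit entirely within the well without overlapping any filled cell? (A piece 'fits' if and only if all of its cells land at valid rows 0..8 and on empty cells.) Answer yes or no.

Answer: yes

Derivation:
Drop 1: L rot0 at col 0 lands with bottom-row=0; cleared 0 line(s) (total 0); column heights now [1 1 2 0 0], max=2
Drop 2: Z rot1 at col 0 lands with bottom-row=1; cleared 0 line(s) (total 0); column heights now [3 4 2 0 0], max=4
Drop 3: O rot0 at col 0 lands with bottom-row=4; cleared 0 line(s) (total 0); column heights now [6 6 2 0 0], max=6
Test piece T rot3 at col 0 (width 2): heights before test = [6 6 2 0 0]; fits = True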